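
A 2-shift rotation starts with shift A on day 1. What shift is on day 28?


Shift B

Shifts: A, B
Start: A (index 0)
Day 28: (0 + 28 - 1) mod 2
= 27 mod 2
= 1
Index 1 → shift B


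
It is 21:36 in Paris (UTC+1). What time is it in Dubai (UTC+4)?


Time difference = UTC+4 - UTC+1 = +3 hours
New hour = (21 + 3) mod 24
= 24 mod 24 = 0
Minutes unchanged → 00:36; 24 ≥ 24 → next day

00:36 (next day)


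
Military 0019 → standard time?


Hour: 0
0 → 12 AM (midnight)

12:19 AM


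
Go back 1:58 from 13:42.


11:44

Start: 822 minutes from midnight
Subtract: 118 minutes
Remaining: 822 - 118 = 704
Hours: 11, Minutes: 44


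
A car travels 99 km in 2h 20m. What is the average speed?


42.4 km/h

Distance: 99 km
Time: 2h 20m = 140 min = 140/60 = 7/3 hours
Speed = 99 ÷ (7/3) = 99 × 3 / 7 = 297/7 ≈ 42.4 km/h


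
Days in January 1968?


31 days

Month: January (month 1)
January has 31 days


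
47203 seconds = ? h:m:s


Hours: 47203 ÷ 3600 = 13 remainder 403
Minutes: 403 ÷ 60 = 6 remainder 43
Seconds: 43

13h 6m 43s


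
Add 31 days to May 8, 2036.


June 8, 2036

Start: May 8, 2036
Add 31 days
May 8 → June 1: 31 - 8 + 1 = 24 days (31 - 24 = 7 left)
June 1 + 7 = June 8, 2036


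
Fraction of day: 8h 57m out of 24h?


Total minutes: 8×60 + 57 = 537
Day = 24×60 = 1440 minutes
Fraction = 537/1440 ≈ 0.3729
As a percentage: 537/1440 × 100 ≈ 37.29%

0.3729 (37.29%)


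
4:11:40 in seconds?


15100 seconds

Hours: 4 × 3600 = 14400
Minutes: 11 × 60 = 660
Seconds: 40
Total = 14400 + 660 + 40 = 15100


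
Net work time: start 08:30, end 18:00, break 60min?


8h 30m (510 minutes)

Total time = (18×60+0) - (8×60+30)
= 1080 - 510 = 570 min
Minus break: 570 - 60 = 510 min
= 8h 30m


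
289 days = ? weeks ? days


41 weeks 2 days

Weeks: 289 ÷ 7 = 41 remainder 2


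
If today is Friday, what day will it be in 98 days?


Start: Friday (index 4)
(4 + 98) mod 7
= 102 mod 7
= 4
Index 4 → Friday

Friday


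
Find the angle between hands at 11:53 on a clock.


38.5°

Hour hand = 11×30 + 53×0.5 = 356.5°
Minute hand = 53×6 = 318°
Difference = |356.5 - 318| = 38.5°


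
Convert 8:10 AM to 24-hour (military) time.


08:10

Input: 8:10 AM
AM hour stays: 8


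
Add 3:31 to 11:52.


Start: 712 minutes from midnight
Add: 211 minutes
Total: 923 minutes
Hours: 923 ÷ 60 = 15 remainder 23

15:23


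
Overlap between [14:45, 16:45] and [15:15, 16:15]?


60 minutes

Meeting A: 885-1005 (in minutes from midnight)
Meeting B: 915-975
Overlap start = max(885, 915) = 915
Overlap end = min(1005, 975) = 975
Overlap = max(0, 975 - 915) = 60 min


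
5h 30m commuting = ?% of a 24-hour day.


Time: 330 minutes
Day: 1440 minutes
Percentage = (330/1440) × 100 ≈ 22.9%

22.9%


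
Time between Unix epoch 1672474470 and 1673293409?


818939 seconds (227.5 hours / 9.48 days)

Difference = 1673293409 - 1672474470 = 818939 seconds
In hours: 818939 / 3600 ≈ 227.5
In days: 818939 / 86400 ≈ 9.48


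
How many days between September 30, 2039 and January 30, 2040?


122 days

From September 30, 2039 to January 30, 2040
Rest of September 2039: 30 - 30 = 0
Full months: October 31, November 30, December 31
Days into January 2040: 30
Total = 0 + 31 + 30 + 31 + 30 = 122 days


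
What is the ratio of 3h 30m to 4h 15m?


14:17 (0.82)

Duration 1: 210 minutes
Duration 2: 255 minutes
Ratio = 210:255
GCD = 15
Simplified = 14:17
As a decimal: 14/17 ≈ 0.82


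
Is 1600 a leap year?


Yes

Rules: divisible by 4 AND (not by 100 OR by 400)
1600 ÷ 4 = 400 exactly → divisible by 4
1600 ÷ 100 = 16 exactly → divisible by 100
1600 ÷ 400 = 4 exactly → divisible by 400
Divisible by 400 → leap year


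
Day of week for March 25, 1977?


Friday

Zeller's congruence:
q=25, m=3, k=77, j=19
h = (25 + ⌊13×4/5⌋ + 77 + ⌊77/4⌋ + ⌊19/4⌋ - 2×19) mod 7
= (25 + 10 + 77 + 19 + 4 - 38) mod 7
= 97 mod 7 = 6
h=6 → Friday


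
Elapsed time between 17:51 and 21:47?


End time in minutes: 21×60 + 47 = 1307
Start time in minutes: 17×60 + 51 = 1071
Difference = 1307 - 1071 = 236 minutes
= 3 hours 56 minutes

3h 56m


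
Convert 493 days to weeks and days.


Weeks: 493 ÷ 7 = 70 remainder 3

70 weeks 3 days


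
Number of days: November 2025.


30 days

Month: November (month 11)
November has 30 days


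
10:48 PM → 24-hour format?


22:48

Input: 10:48 PM
PM: 10 + 12 = 22


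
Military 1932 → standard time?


Hour: 19
19 - 12 = 7 → PM

7:32 PM


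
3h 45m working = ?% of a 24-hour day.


Time: 225 minutes
Day: 1440 minutes
Percentage = (225/1440) × 100 ≈ 15.6%

15.6%


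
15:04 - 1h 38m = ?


13:26

Start: 904 minutes from midnight
Subtract: 98 minutes
Remaining: 904 - 98 = 806
Hours: 13, Minutes: 26


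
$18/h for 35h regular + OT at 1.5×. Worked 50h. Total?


$1035.00

Regular: 35h × $18 = $630.00
Overtime: 50 - 35 = 15h
OT pay: 15h × $18 × 1.5 = $405.00
Total = $630.00 + $405.00 = $1035.00


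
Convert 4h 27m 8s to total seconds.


16028 seconds

Hours: 4 × 3600 = 14400
Minutes: 27 × 60 = 1620
Seconds: 8
Total = 14400 + 1620 + 8 = 16028


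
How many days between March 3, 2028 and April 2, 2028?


From March 3, 2028 to April 2, 2028
Rest of March 2028: 31 - 3 = 28
Days into April 2028: 2
Total = 28 + 2 = 30 days

30 days


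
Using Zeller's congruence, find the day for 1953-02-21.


Saturday

Zeller's congruence:
q=21, m=14, k=52, j=19
h = (21 + ⌊13×15/5⌋ + 52 + ⌊52/4⌋ + ⌊19/4⌋ - 2×19) mod 7
= (21 + 39 + 52 + 13 + 4 - 38) mod 7
= 91 mod 7 = 0
h=0 → Saturday


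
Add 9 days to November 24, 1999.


Start: November 24, 1999
Add 9 days
November 24 → December 1: 30 - 24 + 1 = 7 days (9 - 7 = 2 left)
December 1 + 2 = December 3, 1999

December 3, 1999


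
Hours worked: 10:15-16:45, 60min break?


5h 30m (330 minutes)

Total time = (16×60+45) - (10×60+15)
= 1005 - 615 = 390 min
Minus break: 390 - 60 = 330 min
= 5h 30m


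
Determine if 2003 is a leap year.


Rules: divisible by 4 AND (not by 100 OR by 400)
2003 ÷ 4 = 500 remainder 3 → not divisible by 4
Not divisible by 4 → not a leap year

No


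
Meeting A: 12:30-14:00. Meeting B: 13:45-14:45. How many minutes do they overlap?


15 minutes

Meeting A: 750-840 (in minutes from midnight)
Meeting B: 825-885
Overlap start = max(750, 825) = 825
Overlap end = min(840, 885) = 840
Overlap = max(0, 840 - 825) = 15 min


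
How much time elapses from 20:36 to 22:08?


1h 32m

End time in minutes: 22×60 + 8 = 1328
Start time in minutes: 20×60 + 36 = 1236
Difference = 1328 - 1236 = 92 minutes
= 1 hours 32 minutes


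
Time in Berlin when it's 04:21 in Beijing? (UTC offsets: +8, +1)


Time difference = UTC+1 - UTC+8 = -7 hours
New hour = (4 -7) mod 24
= -3 mod 24 = 21
Minutes unchanged → 21:21; -3 < 0 → previous day

21:21 (previous day)


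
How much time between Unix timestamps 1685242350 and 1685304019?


Difference = 1685304019 - 1685242350 = 61669 seconds
In hours: 61669 / 3600 ≈ 17.1
In days: 61669 / 86400 ≈ 0.71

61669 seconds (17.1 hours / 0.71 days)


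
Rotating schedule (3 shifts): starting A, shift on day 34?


Shift A

Shifts: A, B, C
Start: A (index 0)
Day 34: (0 + 34 - 1) mod 3
= 33 mod 3
= 0
Index 0 → shift A


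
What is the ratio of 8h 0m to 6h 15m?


Duration 1: 480 minutes
Duration 2: 375 minutes
Ratio = 480:375
GCD = 15
Simplified = 32:25
As a decimal: 32/25 = 1.28

32:25 (1.28)


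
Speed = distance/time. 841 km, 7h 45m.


108.5 km/h

Distance: 841 km
Time: 7h 45m = 465 min = 465/60 = 31/4 hours
Speed = 841 ÷ (31/4) = 841 × 4 / 31 = 3364/31 ≈ 108.5 km/h


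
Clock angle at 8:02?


Hour hand = 8×30 + 2×0.5 = 241.0°
Minute hand = 2×6 = 12°
Difference = |241.0 - 12| = 229.0°
Since > 180°: 360 - 229.0 = 131.0°

131.0°


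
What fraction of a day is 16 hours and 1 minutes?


0.6674 (66.74%)

Total minutes: 16×60 + 1 = 961
Day = 24×60 = 1440 minutes
Fraction = 961/1440 ≈ 0.6674
As a percentage: 961/1440 × 100 ≈ 66.74%


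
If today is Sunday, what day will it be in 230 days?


Saturday

Start: Sunday (index 6)
(6 + 230) mod 7
= 236 mod 7
= 5
Index 5 → Saturday


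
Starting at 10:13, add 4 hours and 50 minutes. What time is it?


Start: 613 minutes from midnight
Add: 290 minutes
Total: 903 minutes
Hours: 903 ÷ 60 = 15 remainder 3

15:03


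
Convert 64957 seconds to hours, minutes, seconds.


18h 2m 37s

Hours: 64957 ÷ 3600 = 18 remainder 157
Minutes: 157 ÷ 60 = 2 remainder 37
Seconds: 37


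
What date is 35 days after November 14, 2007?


Start: November 14, 2007
Add 35 days
November 14 → December 1: 30 - 14 + 1 = 17 days (35 - 17 = 18 left)
December 1 + 18 = December 19, 2007

December 19, 2007


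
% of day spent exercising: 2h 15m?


Time: 135 minutes
Day: 1440 minutes
Percentage = (135/1440) × 100 ≈ 9.4%

9.4%


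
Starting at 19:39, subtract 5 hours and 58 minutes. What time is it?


Start: 1179 minutes from midnight
Subtract: 358 minutes
Remaining: 1179 - 358 = 821
Hours: 13, Minutes: 41

13:41


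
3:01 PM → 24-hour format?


15:01

Input: 3:01 PM
PM: 3 + 12 = 15


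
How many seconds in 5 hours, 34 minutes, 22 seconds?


20062 seconds

Hours: 5 × 3600 = 18000
Minutes: 34 × 60 = 2040
Seconds: 22
Total = 18000 + 2040 + 22 = 20062


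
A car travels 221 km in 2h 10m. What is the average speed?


Distance: 221 km
Time: 2h 10m = 130 min = 130/60 = 13/6 hours
Speed = 221 ÷ (13/6) = 221 × 6 / 13 = 1326/13 = 102.0 km/h

102.0 km/h


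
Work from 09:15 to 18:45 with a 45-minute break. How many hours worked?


Total time = (18×60+45) - (9×60+15)
= 1125 - 555 = 570 min
Minus break: 570 - 45 = 525 min
= 8h 45m

8h 45m (525 minutes)


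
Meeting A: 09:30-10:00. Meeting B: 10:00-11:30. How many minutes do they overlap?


Meeting A: 570-600 (in minutes from midnight)
Meeting B: 600-690
Overlap start = max(570, 600) = 600
Overlap end = min(600, 690) = 600
Overlap = max(0, 600 - 600) = 0 min

0 minutes


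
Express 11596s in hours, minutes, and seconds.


Hours: 11596 ÷ 3600 = 3 remainder 796
Minutes: 796 ÷ 60 = 13 remainder 16
Seconds: 16

3h 13m 16s


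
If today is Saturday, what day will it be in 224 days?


Saturday

Start: Saturday (index 5)
(5 + 224) mod 7
= 229 mod 7
= 5
Index 5 → Saturday


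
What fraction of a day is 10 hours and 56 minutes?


Total minutes: 10×60 + 56 = 656
Day = 24×60 = 1440 minutes
Fraction = 656/1440 ≈ 0.4556
As a percentage: 656/1440 × 100 ≈ 45.56%

0.4556 (45.56%)


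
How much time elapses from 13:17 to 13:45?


End time in minutes: 13×60 + 45 = 825
Start time in minutes: 13×60 + 17 = 797
Difference = 825 - 797 = 28 minutes
= 0 hours 28 minutes

0h 28m


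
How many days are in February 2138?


28 days

Month: February (month 2)
February: 28 or 29 (leap year)
2138 leap year? No


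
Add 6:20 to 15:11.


Start: 911 minutes from midnight
Add: 380 minutes
Total: 1291 minutes
Hours: 1291 ÷ 60 = 21 remainder 31

21:31


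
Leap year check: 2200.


Rules: divisible by 4 AND (not by 100 OR by 400)
2200 ÷ 4 = 550 exactly → divisible by 4
2200 ÷ 100 = 22 exactly → divisible by 100
2200 ÷ 400 = 5 remainder 200 → not divisible by 400
Divisible by 100 but not by 400 → not a leap year

No


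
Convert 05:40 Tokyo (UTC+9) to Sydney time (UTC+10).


Time difference = UTC+10 - UTC+9 = +1 hours
New hour = (5 + 1) mod 24
= 6 mod 24 = 6
Minutes unchanged → 06:40

06:40


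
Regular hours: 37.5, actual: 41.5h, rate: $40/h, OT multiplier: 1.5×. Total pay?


$1740.00

Regular: 37.5h × $40 = $1500.00
Overtime: 41.5 - 37.5 = 4.0h
OT pay: 4.0h × $40 × 1.5 = $240.00
Total = $1500.00 + $240.00 = $1740.00


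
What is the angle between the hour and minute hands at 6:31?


9.5°

Hour hand = 6×30 + 31×0.5 = 195.5°
Minute hand = 31×6 = 186°
Difference = |195.5 - 186| = 9.5°


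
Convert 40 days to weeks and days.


Weeks: 40 ÷ 7 = 5 remainder 5

5 weeks 5 days


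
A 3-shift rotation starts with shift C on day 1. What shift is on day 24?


Shift B

Shifts: A, B, C
Start: C (index 2)
Day 24: (2 + 24 - 1) mod 3
= 25 mod 3
= 1
Index 1 → shift B


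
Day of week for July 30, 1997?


Zeller's congruence:
q=30, m=7, k=97, j=19
h = (30 + ⌊13×8/5⌋ + 97 + ⌊97/4⌋ + ⌊19/4⌋ - 2×19) mod 7
= (30 + 20 + 97 + 24 + 4 - 38) mod 7
= 137 mod 7 = 4
h=4 → Wednesday

Wednesday


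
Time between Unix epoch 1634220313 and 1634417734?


197421 seconds (54.8 hours / 2.28 days)

Difference = 1634417734 - 1634220313 = 197421 seconds
In hours: 197421 / 3600 ≈ 54.8
In days: 197421 / 86400 ≈ 2.28


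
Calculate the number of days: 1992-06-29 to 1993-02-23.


239 days

From June 29, 1992 to February 23, 1993
Rest of June 1992: 30 - 29 = 1
Full months: July 31, August 31, September 30, October 31, November 30, December 31, January 31
Days into February 1993: 23
Total = 1 + 31 + 31 + 30 + 31 + 30 + 31 + 31 + 23 = 239 days


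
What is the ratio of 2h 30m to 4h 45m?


Duration 1: 150 minutes
Duration 2: 285 minutes
Ratio = 150:285
GCD = 15
Simplified = 10:19
As a decimal: 10/19 ≈ 0.53

10:19 (0.53)


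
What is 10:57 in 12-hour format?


Hour: 10
10 < 12 → AM

10:57 AM


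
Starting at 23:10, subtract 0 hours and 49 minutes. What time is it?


Start: 1390 minutes from midnight
Subtract: 49 minutes
Remaining: 1390 - 49 = 1341
Hours: 22, Minutes: 21

22:21


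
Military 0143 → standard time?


1:43 AM

Hour: 1
1 < 12 → AM


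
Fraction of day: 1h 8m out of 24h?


Total minutes: 1×60 + 8 = 68
Day = 24×60 = 1440 minutes
Fraction = 68/1440 ≈ 0.0472
As a percentage: 68/1440 × 100 ≈ 4.72%

0.0472 (4.72%)


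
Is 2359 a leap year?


Rules: divisible by 4 AND (not by 100 OR by 400)
2359 ÷ 4 = 589 remainder 3 → not divisible by 4
Not divisible by 4 → not a leap year

No


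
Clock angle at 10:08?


Hour hand = 10×30 + 8×0.5 = 304.0°
Minute hand = 8×6 = 48°
Difference = |304.0 - 48| = 256.0°
Since > 180°: 360 - 256.0 = 104.0°

104.0°


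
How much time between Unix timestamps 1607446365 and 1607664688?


Difference = 1607664688 - 1607446365 = 218323 seconds
In hours: 218323 / 3600 ≈ 60.6
In days: 218323 / 86400 ≈ 2.53

218323 seconds (60.6 hours / 2.53 days)


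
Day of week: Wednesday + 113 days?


Thursday

Start: Wednesday (index 2)
(2 + 113) mod 7
= 115 mod 7
= 3
Index 3 → Thursday


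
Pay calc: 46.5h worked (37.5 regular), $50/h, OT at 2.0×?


$2775.00

Regular: 37.5h × $50 = $1875.00
Overtime: 46.5 - 37.5 = 9.0h
OT pay: 9.0h × $50 × 2.0 = $900.00
Total = $1875.00 + $900.00 = $2775.00


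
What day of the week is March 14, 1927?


Zeller's congruence:
q=14, m=3, k=27, j=19
h = (14 + ⌊13×4/5⌋ + 27 + ⌊27/4⌋ + ⌊19/4⌋ - 2×19) mod 7
= (14 + 10 + 27 + 6 + 4 - 38) mod 7
= 23 mod 7 = 2
h=2 → Monday

Monday


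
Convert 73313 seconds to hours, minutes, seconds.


20h 21m 53s

Hours: 73313 ÷ 3600 = 20 remainder 1313
Minutes: 1313 ÷ 60 = 21 remainder 53
Seconds: 53


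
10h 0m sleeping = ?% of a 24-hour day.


41.7%

Time: 600 minutes
Day: 1440 minutes
Percentage = (600/1440) × 100 ≈ 41.7%


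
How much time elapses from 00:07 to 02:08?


End time in minutes: 2×60 + 8 = 128
Start time in minutes: 0×60 + 7 = 7
Difference = 128 - 7 = 121 minutes
= 2 hours 1 minutes

2h 1m


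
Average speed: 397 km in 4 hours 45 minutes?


83.6 km/h

Distance: 397 km
Time: 4h 45m = 285 min = 285/60 = 19/4 hours
Speed = 397 ÷ (19/4) = 397 × 4 / 19 = 1588/19 ≈ 83.6 km/h


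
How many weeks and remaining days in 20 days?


2 weeks 6 days

Weeks: 20 ÷ 7 = 2 remainder 6


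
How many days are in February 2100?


28 days

Month: February (month 2)
February: 28 or 29 (leap year)
2100 leap year? No


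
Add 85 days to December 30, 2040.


Start: December 30, 2040
Add 85 days
December 30 → January 1: 31 - 30 + 1 = 2 days (85 - 2 = 83 left)
January 1 → February 1: 31 - 1 + 1 = 31 days (83 - 31 = 52 left)
February 1 → March 1: 28 - 1 + 1 = 28 days (52 - 28 = 24 left)
March 1 + 24 = March 25, 2041

March 25, 2041


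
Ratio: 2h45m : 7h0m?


Duration 1: 165 minutes
Duration 2: 420 minutes
Ratio = 165:420
GCD = 15
Simplified = 11:28
As a decimal: 11/28 ≈ 0.39

11:28 (0.39)


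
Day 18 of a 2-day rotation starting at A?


Shifts: A, B
Start: A (index 0)
Day 18: (0 + 18 - 1) mod 2
= 17 mod 2
= 1
Index 1 → shift B

Shift B


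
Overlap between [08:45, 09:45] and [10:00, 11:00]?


Meeting A: 525-585 (in minutes from midnight)
Meeting B: 600-660
Overlap start = max(525, 600) = 600
Overlap end = min(585, 660) = 585
Overlap = max(0, 585 - 600) = 0 min

0 minutes


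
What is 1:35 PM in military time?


13:35

Input: 1:35 PM
PM: 1 + 12 = 13


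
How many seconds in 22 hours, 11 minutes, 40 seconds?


Hours: 22 × 3600 = 79200
Minutes: 11 × 60 = 660
Seconds: 40
Total = 79200 + 660 + 40 = 79900

79900 seconds


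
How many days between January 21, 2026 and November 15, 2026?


From January 21, 2026 to November 15, 2026
Rest of January 2026: 31 - 21 = 10
Full months: February 2026 28, March 31, April 30, May 31, June 30, July 31, August 31, September 30, October 31
Days into November 2026: 15
Total = 10 + 28 + 31 + 30 + 31 + 30 + 31 + 31 + 30 + 31 + 15 = 298 days

298 days


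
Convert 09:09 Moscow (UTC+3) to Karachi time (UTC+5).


Time difference = UTC+5 - UTC+3 = +2 hours
New hour = (9 + 2) mod 24
= 11 mod 24 = 11
Minutes unchanged → 11:09

11:09


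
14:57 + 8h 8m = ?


Start: 897 minutes from midnight
Add: 488 minutes
Total: 1385 minutes
Hours: 1385 ÷ 60 = 23 remainder 5

23:05


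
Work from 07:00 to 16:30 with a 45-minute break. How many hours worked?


8h 45m (525 minutes)

Total time = (16×60+30) - (7×60+0)
= 990 - 420 = 570 min
Minus break: 570 - 45 = 525 min
= 8h 45m


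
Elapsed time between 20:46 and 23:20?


2h 34m

End time in minutes: 23×60 + 20 = 1400
Start time in minutes: 20×60 + 46 = 1246
Difference = 1400 - 1246 = 154 minutes
= 2 hours 34 minutes


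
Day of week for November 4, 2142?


Sunday

Zeller's congruence:
q=4, m=11, k=42, j=21
h = (4 + ⌊13×12/5⌋ + 42 + ⌊42/4⌋ + ⌊21/4⌋ - 2×21) mod 7
= (4 + 31 + 42 + 10 + 5 - 42) mod 7
= 50 mod 7 = 1
h=1 → Sunday


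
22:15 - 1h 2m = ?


21:13

Start: 1335 minutes from midnight
Subtract: 62 minutes
Remaining: 1335 - 62 = 1273
Hours: 21, Minutes: 13


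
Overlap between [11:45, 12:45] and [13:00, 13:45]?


Meeting A: 705-765 (in minutes from midnight)
Meeting B: 780-825
Overlap start = max(705, 780) = 780
Overlap end = min(765, 825) = 765
Overlap = max(0, 765 - 780) = 0 min

0 minutes


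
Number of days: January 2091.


31 days

Month: January (month 1)
January has 31 days


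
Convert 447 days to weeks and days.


63 weeks 6 days

Weeks: 447 ÷ 7 = 63 remainder 6


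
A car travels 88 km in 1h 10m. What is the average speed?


Distance: 88 km
Time: 1h 10m = 70 min = 70/60 = 7/6 hours
Speed = 88 ÷ (7/6) = 88 × 6 / 7 = 528/7 ≈ 75.4 km/h

75.4 km/h


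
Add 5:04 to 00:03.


05:07

Start: 3 minutes from midnight
Add: 304 minutes
Total: 307 minutes
Hours: 307 ÷ 60 = 5 remainder 7


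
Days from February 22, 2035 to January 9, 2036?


321 days

From February 22, 2035 to January 9, 2036
Rest of February 2035: 28 - 22 = 6
Full months: March 31, April 30, May 31, June 30, July 31, August 31, September 30, October 31, November 30, December 31
Days into January 2036: 9
Total = 6 + 31 + 30 + 31 + 30 + 31 + 31 + 30 + 31 + 30 + 31 + 9 = 321 days


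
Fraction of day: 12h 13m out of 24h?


Total minutes: 12×60 + 13 = 733
Day = 24×60 = 1440 minutes
Fraction = 733/1440 ≈ 0.5090
As a percentage: 733/1440 × 100 ≈ 50.90%

0.5090 (50.90%)


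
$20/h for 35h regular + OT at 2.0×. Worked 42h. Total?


$980.00

Regular: 35h × $20 = $700.00
Overtime: 42 - 35 = 7h
OT pay: 7h × $20 × 2.0 = $280.00
Total = $700.00 + $280.00 = $980.00


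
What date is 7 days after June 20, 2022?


Start: June 20, 2022
Add 7 days
June 20 + 7 = June 27, 2022

June 27, 2022


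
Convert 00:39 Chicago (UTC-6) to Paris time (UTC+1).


07:39

Time difference = UTC+1 - UTC-6 = +7 hours
New hour = (0 + 7) mod 24
= 7 mod 24 = 7
Minutes unchanged → 07:39


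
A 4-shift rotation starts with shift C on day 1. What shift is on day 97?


Shift C

Shifts: A, B, C, D
Start: C (index 2)
Day 97: (2 + 97 - 1) mod 4
= 98 mod 4
= 2
Index 2 → shift C


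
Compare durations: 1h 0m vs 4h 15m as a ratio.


4:17 (0.24)

Duration 1: 60 minutes
Duration 2: 255 minutes
Ratio = 60:255
GCD = 15
Simplified = 4:17
As a decimal: 4/17 ≈ 0.24


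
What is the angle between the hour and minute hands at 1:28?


Hour hand = 1×30 + 28×0.5 = 44.0°
Minute hand = 28×6 = 168°
Difference = |44.0 - 168| = 124.0°

124.0°


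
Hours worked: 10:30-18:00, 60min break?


6h 30m (390 minutes)

Total time = (18×60+0) - (10×60+30)
= 1080 - 630 = 450 min
Minus break: 450 - 60 = 390 min
= 6h 30m


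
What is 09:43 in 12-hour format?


Hour: 9
9 < 12 → AM

9:43 AM


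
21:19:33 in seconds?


76773 seconds

Hours: 21 × 3600 = 75600
Minutes: 19 × 60 = 1140
Seconds: 33
Total = 75600 + 1140 + 33 = 76773


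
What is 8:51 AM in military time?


Input: 8:51 AM
AM hour stays: 8

08:51


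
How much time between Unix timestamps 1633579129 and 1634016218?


437089 seconds (121.4 hours / 5.06 days)

Difference = 1634016218 - 1633579129 = 437089 seconds
In hours: 437089 / 3600 ≈ 121.4
In days: 437089 / 86400 ≈ 5.06


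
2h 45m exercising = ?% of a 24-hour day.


11.5%

Time: 165 minutes
Day: 1440 minutes
Percentage = (165/1440) × 100 ≈ 11.5%


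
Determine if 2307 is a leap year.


No

Rules: divisible by 4 AND (not by 100 OR by 400)
2307 ÷ 4 = 576 remainder 3 → not divisible by 4
Not divisible by 4 → not a leap year


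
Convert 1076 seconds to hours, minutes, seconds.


Hours: 1076 ÷ 3600 = 0 remainder 1076
Minutes: 1076 ÷ 60 = 17 remainder 56
Seconds: 56

0h 17m 56s


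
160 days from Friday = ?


Thursday

Start: Friday (index 4)
(4 + 160) mod 7
= 164 mod 7
= 3
Index 3 → Thursday


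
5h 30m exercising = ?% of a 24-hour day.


Time: 330 minutes
Day: 1440 minutes
Percentage = (330/1440) × 100 ≈ 22.9%

22.9%


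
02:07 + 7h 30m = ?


09:37

Start: 127 minutes from midnight
Add: 450 minutes
Total: 577 minutes
Hours: 577 ÷ 60 = 9 remainder 37


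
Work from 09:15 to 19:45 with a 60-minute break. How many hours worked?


9h 30m (570 minutes)

Total time = (19×60+45) - (9×60+15)
= 1185 - 555 = 630 min
Minus break: 630 - 60 = 570 min
= 9h 30m


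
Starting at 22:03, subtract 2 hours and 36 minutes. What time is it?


Start: 1323 minutes from midnight
Subtract: 156 minutes
Remaining: 1323 - 156 = 1167
Hours: 19, Minutes: 27

19:27


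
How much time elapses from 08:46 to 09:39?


End time in minutes: 9×60 + 39 = 579
Start time in minutes: 8×60 + 46 = 526
Difference = 579 - 526 = 53 minutes
= 0 hours 53 minutes

0h 53m


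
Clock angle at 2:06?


Hour hand = 2×30 + 6×0.5 = 63.0°
Minute hand = 6×6 = 36°
Difference = |63.0 - 36| = 27.0°

27.0°


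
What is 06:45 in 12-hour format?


Hour: 6
6 < 12 → AM

6:45 AM


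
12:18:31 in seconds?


44311 seconds

Hours: 12 × 3600 = 43200
Minutes: 18 × 60 = 1080
Seconds: 31
Total = 43200 + 1080 + 31 = 44311


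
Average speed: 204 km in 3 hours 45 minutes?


Distance: 204 km
Time: 3h 45m = 225 min = 225/60 = 15/4 hours
Speed = 204 ÷ (15/4) = 204 × 4 / 15 = 816/15 = 54.4 km/h

54.4 km/h


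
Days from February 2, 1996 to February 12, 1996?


From February 2, 1996 to February 12, 1996
Same month: 12 - 2 = 10 days

10 days


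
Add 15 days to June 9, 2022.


June 24, 2022

Start: June 9, 2022
Add 15 days
June 9 + 15 = June 24, 2022


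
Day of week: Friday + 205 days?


Sunday

Start: Friday (index 4)
(4 + 205) mod 7
= 209 mod 7
= 6
Index 6 → Sunday


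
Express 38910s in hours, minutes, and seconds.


Hours: 38910 ÷ 3600 = 10 remainder 2910
Minutes: 2910 ÷ 60 = 48 remainder 30
Seconds: 30

10h 48m 30s


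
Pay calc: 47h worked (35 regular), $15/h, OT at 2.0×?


$885.00

Regular: 35h × $15 = $525.00
Overtime: 47 - 35 = 12h
OT pay: 12h × $15 × 2.0 = $360.00
Total = $525.00 + $360.00 = $885.00


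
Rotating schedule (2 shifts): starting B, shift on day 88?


Shift A

Shifts: A, B
Start: B (index 1)
Day 88: (1 + 88 - 1) mod 2
= 88 mod 2
= 0
Index 0 → shift A


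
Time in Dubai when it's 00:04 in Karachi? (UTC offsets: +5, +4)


23:04 (previous day)

Time difference = UTC+4 - UTC+5 = -1 hours
New hour = (0 -1) mod 24
= -1 mod 24 = 23
Minutes unchanged → 23:04; -1 < 0 → previous day


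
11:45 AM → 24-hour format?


Input: 11:45 AM
AM hour stays: 11

11:45


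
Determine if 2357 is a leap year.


Rules: divisible by 4 AND (not by 100 OR by 400)
2357 ÷ 4 = 589 remainder 1 → not divisible by 4
Not divisible by 4 → not a leap year

No


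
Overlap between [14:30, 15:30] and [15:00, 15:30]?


Meeting A: 870-930 (in minutes from midnight)
Meeting B: 900-930
Overlap start = max(870, 900) = 900
Overlap end = min(930, 930) = 930
Overlap = max(0, 930 - 900) = 30 min

30 minutes


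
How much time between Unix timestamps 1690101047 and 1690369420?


Difference = 1690369420 - 1690101047 = 268373 seconds
In hours: 268373 / 3600 ≈ 74.5
In days: 268373 / 86400 ≈ 3.11

268373 seconds (74.5 hours / 3.11 days)


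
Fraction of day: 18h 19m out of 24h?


0.7632 (76.32%)

Total minutes: 18×60 + 19 = 1099
Day = 24×60 = 1440 minutes
Fraction = 1099/1440 ≈ 0.7632
As a percentage: 1099/1440 × 100 ≈ 76.32%


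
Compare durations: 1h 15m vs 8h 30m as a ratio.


5:34 (0.15)

Duration 1: 75 minutes
Duration 2: 510 minutes
Ratio = 75:510
GCD = 15
Simplified = 5:34
As a decimal: 5/34 ≈ 0.15


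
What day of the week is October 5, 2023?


Thursday

Zeller's congruence:
q=5, m=10, k=23, j=20
h = (5 + ⌊13×11/5⌋ + 23 + ⌊23/4⌋ + ⌊20/4⌋ - 2×20) mod 7
= (5 + 28 + 23 + 5 + 5 - 40) mod 7
= 26 mod 7 = 5
h=5 → Thursday


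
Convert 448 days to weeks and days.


Weeks: 448 ÷ 7 = 64 remainder 0

64 weeks 0 days


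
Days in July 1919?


31 days

Month: July (month 7)
July has 31 days


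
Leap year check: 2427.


Rules: divisible by 4 AND (not by 100 OR by 400)
2427 ÷ 4 = 606 remainder 3 → not divisible by 4
Not divisible by 4 → not a leap year

No


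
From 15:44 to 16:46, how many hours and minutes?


1h 2m

End time in minutes: 16×60 + 46 = 1006
Start time in minutes: 15×60 + 44 = 944
Difference = 1006 - 944 = 62 minutes
= 1 hours 2 minutes


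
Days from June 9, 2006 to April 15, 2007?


From June 9, 2006 to April 15, 2007
Rest of June 2006: 30 - 9 = 21
Full months: July 31, August 31, September 30, October 31, November 30, December 31, January 31, February 2007 28, March 31
Days into April 2007: 15
Total = 21 + 31 + 31 + 30 + 31 + 30 + 31 + 31 + 28 + 31 + 15 = 310 days

310 days


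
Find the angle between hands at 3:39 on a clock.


124.5°

Hour hand = 3×30 + 39×0.5 = 109.5°
Minute hand = 39×6 = 234°
Difference = |109.5 - 234| = 124.5°


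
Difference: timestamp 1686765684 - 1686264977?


500707 seconds (139.1 hours / 5.80 days)

Difference = 1686765684 - 1686264977 = 500707 seconds
In hours: 500707 / 3600 ≈ 139.1
In days: 500707 / 86400 ≈ 5.80


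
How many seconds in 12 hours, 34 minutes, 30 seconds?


45270 seconds

Hours: 12 × 3600 = 43200
Minutes: 34 × 60 = 2040
Seconds: 30
Total = 43200 + 2040 + 30 = 45270


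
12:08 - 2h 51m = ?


Start: 728 minutes from midnight
Subtract: 171 minutes
Remaining: 728 - 171 = 557
Hours: 9, Minutes: 17

09:17


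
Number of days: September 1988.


30 days

Month: September (month 9)
September has 30 days


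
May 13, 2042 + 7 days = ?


Start: May 13, 2042
Add 7 days
May 13 + 7 = May 20, 2042

May 20, 2042


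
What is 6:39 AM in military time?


06:39

Input: 6:39 AM
AM hour stays: 6


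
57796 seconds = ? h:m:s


16h 3m 16s

Hours: 57796 ÷ 3600 = 16 remainder 196
Minutes: 196 ÷ 60 = 3 remainder 16
Seconds: 16


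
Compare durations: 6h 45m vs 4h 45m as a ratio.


27:19 (1.42)

Duration 1: 405 minutes
Duration 2: 285 minutes
Ratio = 405:285
GCD = 15
Simplified = 27:19
As a decimal: 27/19 ≈ 1.42


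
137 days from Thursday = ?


Start: Thursday (index 3)
(3 + 137) mod 7
= 140 mod 7
= 0
Index 0 → Monday

Monday


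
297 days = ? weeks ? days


42 weeks 3 days

Weeks: 297 ÷ 7 = 42 remainder 3


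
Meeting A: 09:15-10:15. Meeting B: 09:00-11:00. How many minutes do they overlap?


60 minutes

Meeting A: 555-615 (in minutes from midnight)
Meeting B: 540-660
Overlap start = max(555, 540) = 555
Overlap end = min(615, 660) = 615
Overlap = max(0, 615 - 555) = 60 min


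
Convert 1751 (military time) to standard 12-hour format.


Hour: 17
17 - 12 = 5 → PM

5:51 PM


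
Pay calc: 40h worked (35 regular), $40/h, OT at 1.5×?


$1700.00

Regular: 35h × $40 = $1400.00
Overtime: 40 - 35 = 5h
OT pay: 5h × $40 × 1.5 = $300.00
Total = $1400.00 + $300.00 = $1700.00


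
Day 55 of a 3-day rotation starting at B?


Shift B

Shifts: A, B, C
Start: B (index 1)
Day 55: (1 + 55 - 1) mod 3
= 55 mod 3
= 1
Index 1 → shift B


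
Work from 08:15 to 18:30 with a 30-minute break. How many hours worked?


9h 45m (585 minutes)

Total time = (18×60+30) - (8×60+15)
= 1110 - 495 = 615 min
Minus break: 615 - 30 = 585 min
= 9h 45m


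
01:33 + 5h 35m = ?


Start: 93 minutes from midnight
Add: 335 minutes
Total: 428 minutes
Hours: 428 ÷ 60 = 7 remainder 8

07:08


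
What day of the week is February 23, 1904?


Zeller's congruence:
q=23, m=14, k=3, j=19
h = (23 + ⌊13×15/5⌋ + 3 + ⌊3/4⌋ + ⌊19/4⌋ - 2×19) mod 7
= (23 + 39 + 3 + 0 + 4 - 38) mod 7
= 31 mod 7 = 3
h=3 → Tuesday

Tuesday


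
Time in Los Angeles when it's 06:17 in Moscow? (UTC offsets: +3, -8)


19:17 (previous day)

Time difference = UTC-8 - UTC+3 = -11 hours
New hour = (6 -11) mod 24
= -5 mod 24 = 19
Minutes unchanged → 19:17; -5 < 0 → previous day


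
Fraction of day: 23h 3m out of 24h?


0.9604 (96.04%)

Total minutes: 23×60 + 3 = 1383
Day = 24×60 = 1440 minutes
Fraction = 1383/1440 ≈ 0.9604
As a percentage: 1383/1440 × 100 ≈ 96.04%


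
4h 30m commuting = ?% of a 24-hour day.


Time: 270 minutes
Day: 1440 minutes
Percentage = (270/1440) × 100 ≈ 18.8%

18.8%


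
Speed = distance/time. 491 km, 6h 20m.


Distance: 491 km
Time: 6h 20m = 380 min = 380/60 = 19/3 hours
Speed = 491 ÷ (19/3) = 491 × 3 / 19 = 1473/19 ≈ 77.5 km/h

77.5 km/h


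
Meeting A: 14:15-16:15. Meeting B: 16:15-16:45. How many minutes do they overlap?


0 minutes

Meeting A: 855-975 (in minutes from midnight)
Meeting B: 975-1005
Overlap start = max(855, 975) = 975
Overlap end = min(975, 1005) = 975
Overlap = max(0, 975 - 975) = 0 min


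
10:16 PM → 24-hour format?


22:16

Input: 10:16 PM
PM: 10 + 12 = 22


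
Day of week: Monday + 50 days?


Start: Monday (index 0)
(0 + 50) mod 7
= 50 mod 7
= 1
Index 1 → Tuesday

Tuesday


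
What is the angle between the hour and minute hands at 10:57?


13.5°

Hour hand = 10×30 + 57×0.5 = 328.5°
Minute hand = 57×6 = 342°
Difference = |328.5 - 342| = 13.5°


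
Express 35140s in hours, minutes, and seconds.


9h 45m 40s

Hours: 35140 ÷ 3600 = 9 remainder 2740
Minutes: 2740 ÷ 60 = 45 remainder 40
Seconds: 40


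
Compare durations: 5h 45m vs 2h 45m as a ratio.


Duration 1: 345 minutes
Duration 2: 165 minutes
Ratio = 345:165
GCD = 15
Simplified = 23:11
As a decimal: 23/11 ≈ 2.09

23:11 (2.09)


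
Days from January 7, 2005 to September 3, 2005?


239 days

From January 7, 2005 to September 3, 2005
Rest of January 2005: 31 - 7 = 24
Full months: February 2005 28, March 31, April 30, May 31, June 30, July 31, August 31
Days into September 2005: 3
Total = 24 + 28 + 31 + 30 + 31 + 30 + 31 + 31 + 3 = 239 days


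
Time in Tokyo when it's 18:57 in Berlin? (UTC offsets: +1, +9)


02:57 (next day)

Time difference = UTC+9 - UTC+1 = +8 hours
New hour = (18 + 8) mod 24
= 26 mod 24 = 2
Minutes unchanged → 02:57; 26 ≥ 24 → next day


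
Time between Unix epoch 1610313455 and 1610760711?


Difference = 1610760711 - 1610313455 = 447256 seconds
In hours: 447256 / 3600 ≈ 124.2
In days: 447256 / 86400 ≈ 5.18

447256 seconds (124.2 hours / 5.18 days)


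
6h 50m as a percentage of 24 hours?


0.2847 (28.47%)

Total minutes: 6×60 + 50 = 410
Day = 24×60 = 1440 minutes
Fraction = 410/1440 ≈ 0.2847
As a percentage: 410/1440 × 100 ≈ 28.47%


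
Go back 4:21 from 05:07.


Start: 307 minutes from midnight
Subtract: 261 minutes
Remaining: 307 - 261 = 46
Hours: 0, Minutes: 46

00:46


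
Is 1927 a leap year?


Rules: divisible by 4 AND (not by 100 OR by 400)
1927 ÷ 4 = 481 remainder 3 → not divisible by 4
Not divisible by 4 → not a leap year

No


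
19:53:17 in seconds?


Hours: 19 × 3600 = 68400
Minutes: 53 × 60 = 3180
Seconds: 17
Total = 68400 + 3180 + 17 = 71597

71597 seconds


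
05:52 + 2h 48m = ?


Start: 352 minutes from midnight
Add: 168 minutes
Total: 520 minutes
Hours: 520 ÷ 60 = 8 remainder 40

08:40


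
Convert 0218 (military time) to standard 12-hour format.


Hour: 2
2 < 12 → AM

2:18 AM


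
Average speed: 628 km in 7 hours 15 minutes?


86.6 km/h

Distance: 628 km
Time: 7h 15m = 435 min = 435/60 = 29/4 hours
Speed = 628 ÷ (29/4) = 628 × 4 / 29 = 2512/29 ≈ 86.6 km/h


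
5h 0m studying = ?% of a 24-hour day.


20.8%

Time: 300 minutes
Day: 1440 minutes
Percentage = (300/1440) × 100 ≈ 20.8%


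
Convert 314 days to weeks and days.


44 weeks 6 days

Weeks: 314 ÷ 7 = 44 remainder 6


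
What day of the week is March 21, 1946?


Thursday

Zeller's congruence:
q=21, m=3, k=46, j=19
h = (21 + ⌊13×4/5⌋ + 46 + ⌊46/4⌋ + ⌊19/4⌋ - 2×19) mod 7
= (21 + 10 + 46 + 11 + 4 - 38) mod 7
= 54 mod 7 = 5
h=5 → Thursday


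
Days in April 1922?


Month: April (month 4)
April has 30 days

30 days


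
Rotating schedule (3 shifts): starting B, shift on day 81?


Shift A

Shifts: A, B, C
Start: B (index 1)
Day 81: (1 + 81 - 1) mod 3
= 81 mod 3
= 0
Index 0 → shift A


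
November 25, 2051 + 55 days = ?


January 19, 2052

Start: November 25, 2051
Add 55 days
November 25 → December 1: 30 - 25 + 1 = 6 days (55 - 6 = 49 left)
December 1 → January 1: 31 - 1 + 1 = 31 days (49 - 31 = 18 left)
January 1 + 18 = January 19, 2052


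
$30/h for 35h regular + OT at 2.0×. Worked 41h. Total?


Regular: 35h × $30 = $1050.00
Overtime: 41 - 35 = 6h
OT pay: 6h × $30 × 2.0 = $360.00
Total = $1050.00 + $360.00 = $1410.00

$1410.00


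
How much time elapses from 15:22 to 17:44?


End time in minutes: 17×60 + 44 = 1064
Start time in minutes: 15×60 + 22 = 922
Difference = 1064 - 922 = 142 minutes
= 2 hours 22 minutes

2h 22m


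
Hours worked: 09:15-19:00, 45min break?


Total time = (19×60+0) - (9×60+15)
= 1140 - 555 = 585 min
Minus break: 585 - 45 = 540 min
= 9h 0m

9h 0m (540 minutes)


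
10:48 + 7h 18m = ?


Start: 648 minutes from midnight
Add: 438 minutes
Total: 1086 minutes
Hours: 1086 ÷ 60 = 18 remainder 6

18:06


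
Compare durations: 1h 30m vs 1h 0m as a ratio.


3:2 (1.50)

Duration 1: 90 minutes
Duration 2: 60 minutes
Ratio = 90:60
GCD = 30
Simplified = 3:2
As a decimal: 3/2 = 1.50


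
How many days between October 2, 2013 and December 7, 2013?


From October 2, 2013 to December 7, 2013
Rest of October 2013: 31 - 2 = 29
Full months: November 30
Days into December 2013: 7
Total = 29 + 30 + 7 = 66 days

66 days


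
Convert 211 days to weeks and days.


Weeks: 211 ÷ 7 = 30 remainder 1

30 weeks 1 days


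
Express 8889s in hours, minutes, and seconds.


2h 28m 9s

Hours: 8889 ÷ 3600 = 2 remainder 1689
Minutes: 1689 ÷ 60 = 28 remainder 9
Seconds: 9


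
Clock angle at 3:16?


Hour hand = 3×30 + 16×0.5 = 98.0°
Minute hand = 16×6 = 96°
Difference = |98.0 - 96| = 2.0°

2.0°


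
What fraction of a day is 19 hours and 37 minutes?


0.8174 (81.74%)

Total minutes: 19×60 + 37 = 1177
Day = 24×60 = 1440 minutes
Fraction = 1177/1440 ≈ 0.8174
As a percentage: 1177/1440 × 100 ≈ 81.74%


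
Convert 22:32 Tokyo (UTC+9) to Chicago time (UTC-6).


07:32

Time difference = UTC-6 - UTC+9 = -15 hours
New hour = (22 -15) mod 24
= 7 mod 24 = 7
Minutes unchanged → 07:32


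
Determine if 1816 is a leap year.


Rules: divisible by 4 AND (not by 100 OR by 400)
1816 ÷ 4 = 454 exactly → divisible by 4
1816 ÷ 100 = 18 remainder 16 → not divisible by 100
Divisible by 4 but not by 100 → leap year

Yes


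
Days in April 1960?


Month: April (month 4)
April has 30 days

30 days


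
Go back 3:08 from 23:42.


20:34

Start: 1422 minutes from midnight
Subtract: 188 minutes
Remaining: 1422 - 188 = 1234
Hours: 20, Minutes: 34


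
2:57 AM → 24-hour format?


Input: 2:57 AM
AM hour stays: 2

02:57


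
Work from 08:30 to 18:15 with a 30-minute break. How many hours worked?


9h 15m (555 minutes)

Total time = (18×60+15) - (8×60+30)
= 1095 - 510 = 585 min
Minus break: 585 - 30 = 555 min
= 9h 15m


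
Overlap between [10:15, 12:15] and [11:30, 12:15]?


45 minutes

Meeting A: 615-735 (in minutes from midnight)
Meeting B: 690-735
Overlap start = max(615, 690) = 690
Overlap end = min(735, 735) = 735
Overlap = max(0, 735 - 690) = 45 min


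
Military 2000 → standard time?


Hour: 20
20 - 12 = 8 → PM

8:00 PM


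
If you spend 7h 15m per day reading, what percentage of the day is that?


Time: 435 minutes
Day: 1440 minutes
Percentage = (435/1440) × 100 ≈ 30.2%

30.2%


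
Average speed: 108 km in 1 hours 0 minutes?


108.0 km/h

Distance: 108 km
Time: 1 hours
Speed = 108 / 1 = 108.0 km/h


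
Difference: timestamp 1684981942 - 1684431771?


550171 seconds (152.8 hours / 6.37 days)

Difference = 1684981942 - 1684431771 = 550171 seconds
In hours: 550171 / 3600 ≈ 152.8
In days: 550171 / 86400 ≈ 6.37


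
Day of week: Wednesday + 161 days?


Start: Wednesday (index 2)
(2 + 161) mod 7
= 163 mod 7
= 2
Index 2 → Wednesday

Wednesday


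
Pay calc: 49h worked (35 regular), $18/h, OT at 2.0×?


$1134.00

Regular: 35h × $18 = $630.00
Overtime: 49 - 35 = 14h
OT pay: 14h × $18 × 2.0 = $504.00
Total = $630.00 + $504.00 = $1134.00


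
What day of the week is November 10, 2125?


Saturday

Zeller's congruence:
q=10, m=11, k=25, j=21
h = (10 + ⌊13×12/5⌋ + 25 + ⌊25/4⌋ + ⌊21/4⌋ - 2×21) mod 7
= (10 + 31 + 25 + 6 + 5 - 42) mod 7
= 35 mod 7 = 0
h=0 → Saturday


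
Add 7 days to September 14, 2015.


Start: September 14, 2015
Add 7 days
September 14 + 7 = September 21, 2015

September 21, 2015


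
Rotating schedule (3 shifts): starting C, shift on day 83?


Shift A

Shifts: A, B, C
Start: C (index 2)
Day 83: (2 + 83 - 1) mod 3
= 84 mod 3
= 0
Index 0 → shift A
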